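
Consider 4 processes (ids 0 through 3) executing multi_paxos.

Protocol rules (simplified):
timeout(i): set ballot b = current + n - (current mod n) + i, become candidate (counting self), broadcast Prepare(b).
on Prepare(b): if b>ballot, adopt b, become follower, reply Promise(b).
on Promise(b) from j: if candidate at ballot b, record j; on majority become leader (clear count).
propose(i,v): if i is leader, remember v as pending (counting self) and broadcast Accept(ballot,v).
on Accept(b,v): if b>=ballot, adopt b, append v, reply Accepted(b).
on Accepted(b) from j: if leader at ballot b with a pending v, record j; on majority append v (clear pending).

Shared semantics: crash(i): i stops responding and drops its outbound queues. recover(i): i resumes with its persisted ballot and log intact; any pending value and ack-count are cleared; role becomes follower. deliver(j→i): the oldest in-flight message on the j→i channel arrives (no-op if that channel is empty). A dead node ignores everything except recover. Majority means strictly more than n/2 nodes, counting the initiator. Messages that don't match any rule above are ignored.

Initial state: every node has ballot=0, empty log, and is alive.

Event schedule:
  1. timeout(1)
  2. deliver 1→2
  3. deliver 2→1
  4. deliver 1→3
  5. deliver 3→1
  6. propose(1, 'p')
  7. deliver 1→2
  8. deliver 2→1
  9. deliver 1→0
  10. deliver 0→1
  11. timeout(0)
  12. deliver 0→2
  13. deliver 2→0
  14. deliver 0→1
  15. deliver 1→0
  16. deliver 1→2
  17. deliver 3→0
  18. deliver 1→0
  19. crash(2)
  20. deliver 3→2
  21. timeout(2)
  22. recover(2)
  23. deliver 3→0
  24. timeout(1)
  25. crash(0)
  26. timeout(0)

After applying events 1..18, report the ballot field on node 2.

8

e1 timeout(1): 1[cand,b=5,-]
e2 deliver 1→2: 2[foll,b=5,-]
e3 deliver 2→1: ·
e4 deliver 1→3: 3[foll,b=5,-]
e5 deliver 3→1: 1[lead,b=5,-]
e6 propose(1,'p'): ·
e7 deliver 1→2: 2[foll,b=5,p]
e8 deliver 2→1: ·
e9 deliver 1→0: 0[foll,b=5,-]
e10 deliver 0→1: ·
e11 timeout(0): 0[cand,b=8,-]
e12 deliver 0→2: 2[foll,b=8,p]
e13 deliver 2→0: ·
e14 deliver 0→1: 1[foll,b=8,-]
e15 deliver 1→0: ·
e16 deliver 1→2: ·
e17 deliver 3→0: ·
e18 deliver 1→0: 0[lead,b=8,-]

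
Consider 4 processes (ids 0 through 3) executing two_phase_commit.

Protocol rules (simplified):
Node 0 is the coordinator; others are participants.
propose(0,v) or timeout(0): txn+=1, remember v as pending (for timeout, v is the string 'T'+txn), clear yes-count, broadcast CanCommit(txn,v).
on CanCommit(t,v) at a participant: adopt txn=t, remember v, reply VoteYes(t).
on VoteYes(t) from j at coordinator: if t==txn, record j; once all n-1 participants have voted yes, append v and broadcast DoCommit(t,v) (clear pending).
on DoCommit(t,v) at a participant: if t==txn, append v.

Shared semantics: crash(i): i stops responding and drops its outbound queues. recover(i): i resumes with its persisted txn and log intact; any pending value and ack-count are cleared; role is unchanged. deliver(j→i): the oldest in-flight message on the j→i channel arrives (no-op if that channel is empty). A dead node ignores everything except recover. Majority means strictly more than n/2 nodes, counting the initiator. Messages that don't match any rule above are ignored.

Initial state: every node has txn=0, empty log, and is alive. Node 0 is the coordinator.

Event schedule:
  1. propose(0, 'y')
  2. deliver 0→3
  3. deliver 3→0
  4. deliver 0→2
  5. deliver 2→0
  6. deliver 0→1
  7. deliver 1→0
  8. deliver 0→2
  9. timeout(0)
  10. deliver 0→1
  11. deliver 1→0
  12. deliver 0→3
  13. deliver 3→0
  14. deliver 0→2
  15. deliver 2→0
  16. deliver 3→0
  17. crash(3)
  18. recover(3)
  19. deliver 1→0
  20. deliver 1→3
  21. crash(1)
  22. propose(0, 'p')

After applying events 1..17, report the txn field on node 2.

1. propose(0,'y'):  <0:coor t1 ->
2. deliver 0→3:  <3:part t1 ->
3. deliver 3→0:  nop
4. deliver 0→2:  <2:part t1 ->
5. deliver 2→0:  nop
6. deliver 0→1:  <1:part t1 ->
7. deliver 1→0:  <0:coor t1 y>
8. deliver 0→2:  <2:part t1 y>
9. timeout(0):  <0:coor t2 y>
10. deliver 0→1:  <1:part t1 y>
11. deliver 1→0:  nop
12. deliver 0→3:  <3:part t1 y>
13. deliver 3→0:  nop
14. deliver 0→2:  <2:part t2 y>
15. deliver 2→0:  nop
16. deliver 3→0:  nop
17. crash(3):  <3:✗part t1 y>

2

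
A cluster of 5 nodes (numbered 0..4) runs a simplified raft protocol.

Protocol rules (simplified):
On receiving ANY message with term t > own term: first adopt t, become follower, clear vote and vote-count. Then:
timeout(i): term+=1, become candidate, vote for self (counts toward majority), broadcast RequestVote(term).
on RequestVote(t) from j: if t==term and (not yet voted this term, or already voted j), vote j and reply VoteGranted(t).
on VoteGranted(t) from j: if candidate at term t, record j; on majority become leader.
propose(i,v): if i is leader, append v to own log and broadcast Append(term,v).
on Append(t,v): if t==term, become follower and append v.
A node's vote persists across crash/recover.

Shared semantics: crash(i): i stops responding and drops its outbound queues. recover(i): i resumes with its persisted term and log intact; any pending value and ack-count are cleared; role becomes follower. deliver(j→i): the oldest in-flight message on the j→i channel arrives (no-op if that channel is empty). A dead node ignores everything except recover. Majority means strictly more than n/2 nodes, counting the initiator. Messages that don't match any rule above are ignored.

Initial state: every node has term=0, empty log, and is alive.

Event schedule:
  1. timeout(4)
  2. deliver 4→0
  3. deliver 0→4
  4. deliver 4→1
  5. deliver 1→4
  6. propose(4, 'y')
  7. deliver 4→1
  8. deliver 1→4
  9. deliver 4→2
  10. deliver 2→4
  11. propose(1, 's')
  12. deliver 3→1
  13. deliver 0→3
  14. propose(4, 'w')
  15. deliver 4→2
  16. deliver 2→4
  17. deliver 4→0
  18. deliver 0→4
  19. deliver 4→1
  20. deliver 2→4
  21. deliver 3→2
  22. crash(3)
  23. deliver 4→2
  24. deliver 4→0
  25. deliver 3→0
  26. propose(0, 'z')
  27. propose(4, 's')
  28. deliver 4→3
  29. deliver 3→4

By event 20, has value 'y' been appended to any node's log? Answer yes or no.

1. timeout(4):  <4:cand t1 ->
2. deliver 4→0:  <0:foll t1 ->
3. deliver 0→4:  nop
4. deliver 4→1:  <1:foll t1 ->
5. deliver 1→4:  <4:lead t1 ->
6. propose(4,'y'):  <4:lead t1 y>
7. deliver 4→1:  <1:foll t1 y>
8. deliver 1→4:  nop
9. deliver 4→2:  <2:foll t1 ->
10. deliver 2→4:  nop
11. propose(1,'s'):  nop
12. deliver 3→1:  nop
13. deliver 0→3:  nop
14. propose(4,'w'):  <4:lead t1 y,w>
15. deliver 4→2:  <2:foll t1 y>
16. deliver 2→4:  nop
17. deliver 4→0:  <0:foll t1 y>
18. deliver 0→4:  nop
19. deliver 4→1:  <1:foll t1 y,w>
20. deliver 2→4:  nop

yes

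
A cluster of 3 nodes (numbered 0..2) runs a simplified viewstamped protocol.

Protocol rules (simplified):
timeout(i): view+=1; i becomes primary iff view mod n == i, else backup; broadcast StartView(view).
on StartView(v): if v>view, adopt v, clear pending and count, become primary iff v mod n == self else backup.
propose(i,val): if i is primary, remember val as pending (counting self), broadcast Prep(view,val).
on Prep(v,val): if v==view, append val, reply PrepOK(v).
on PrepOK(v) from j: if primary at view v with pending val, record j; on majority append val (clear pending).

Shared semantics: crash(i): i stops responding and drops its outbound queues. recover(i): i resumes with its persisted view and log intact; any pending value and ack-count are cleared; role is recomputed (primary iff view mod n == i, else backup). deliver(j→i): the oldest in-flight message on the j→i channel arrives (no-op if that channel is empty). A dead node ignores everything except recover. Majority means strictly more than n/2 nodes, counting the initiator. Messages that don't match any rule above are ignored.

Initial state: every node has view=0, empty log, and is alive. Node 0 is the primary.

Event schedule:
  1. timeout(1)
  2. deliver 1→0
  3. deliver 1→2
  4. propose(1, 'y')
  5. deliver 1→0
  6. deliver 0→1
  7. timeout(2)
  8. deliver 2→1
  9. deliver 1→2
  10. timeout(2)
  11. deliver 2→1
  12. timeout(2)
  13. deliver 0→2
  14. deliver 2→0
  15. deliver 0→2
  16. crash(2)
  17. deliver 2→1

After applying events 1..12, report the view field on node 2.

step 1 timeout(1): 1={prim,v=1,log=-}
step 2 deliver 1→0: 0={back,v=1,log=-}
step 3 deliver 1→2: 2={back,v=1,log=-}
step 4 propose(1,'y'): —
step 5 deliver 1→0: 0={back,v=1,log=y}
step 6 deliver 0→1: 1={prim,v=1,log=y}
step 7 timeout(2): 2={prim,v=2,log=-}
step 8 deliver 2→1: 1={back,v=2,log=y}
step 9 deliver 1→2: —
step 10 timeout(2): 2={back,v=3,log=-}
step 11 deliver 2→1: 1={back,v=3,log=y}
step 12 timeout(2): 2={back,v=4,log=-}

4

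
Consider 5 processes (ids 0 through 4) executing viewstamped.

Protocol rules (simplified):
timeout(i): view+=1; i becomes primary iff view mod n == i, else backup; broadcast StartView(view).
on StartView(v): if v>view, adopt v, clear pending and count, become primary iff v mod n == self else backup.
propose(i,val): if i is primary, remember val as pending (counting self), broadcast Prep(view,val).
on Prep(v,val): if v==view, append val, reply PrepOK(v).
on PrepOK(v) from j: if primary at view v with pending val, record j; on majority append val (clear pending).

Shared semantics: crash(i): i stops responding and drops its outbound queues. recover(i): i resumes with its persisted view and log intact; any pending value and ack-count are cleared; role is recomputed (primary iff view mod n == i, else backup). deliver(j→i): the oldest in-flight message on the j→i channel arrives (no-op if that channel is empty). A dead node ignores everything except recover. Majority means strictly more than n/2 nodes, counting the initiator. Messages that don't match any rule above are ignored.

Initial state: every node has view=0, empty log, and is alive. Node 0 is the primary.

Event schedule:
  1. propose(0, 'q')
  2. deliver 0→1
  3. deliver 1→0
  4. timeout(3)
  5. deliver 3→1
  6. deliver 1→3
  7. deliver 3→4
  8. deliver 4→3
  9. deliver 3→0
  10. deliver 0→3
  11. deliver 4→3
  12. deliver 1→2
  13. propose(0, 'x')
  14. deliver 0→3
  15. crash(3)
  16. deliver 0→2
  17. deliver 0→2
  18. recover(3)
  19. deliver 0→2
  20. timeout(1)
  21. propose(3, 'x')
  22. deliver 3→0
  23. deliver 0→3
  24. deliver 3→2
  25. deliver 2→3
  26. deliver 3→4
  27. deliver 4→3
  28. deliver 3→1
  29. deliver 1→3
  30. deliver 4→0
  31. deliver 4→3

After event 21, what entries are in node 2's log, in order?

q

[1] propose(0,'q') → ∅
[2] deliver 0→1 → N1(back v0 [q])
[3] deliver 1→0 → ∅
[4] timeout(3) → N3(back v1 [-])
[5] deliver 3→1 → N1(prim v1 [q])
[6] deliver 1→3 → ∅
[7] deliver 3→4 → N4(back v1 [-])
[8] deliver 4→3 → ∅
[9] deliver 3→0 → N0(back v1 [-])
[10] deliver 0→3 → ∅
[11] deliver 4→3 → ∅
[12] deliver 1→2 → ∅
[13] propose(0,'x') → ∅
[14] deliver 0→3 → ∅
[15] crash(3) → N3(✗back v1 [-])
[16] deliver 0→2 → N2(back v0 [q])
[17] deliver 0→2 → ∅
[18] recover(3) → N3(back v1 [-])
[19] deliver 0→2 → ∅
[20] timeout(1) → N1(back v2 [q])
[21] propose(3,'x') → ∅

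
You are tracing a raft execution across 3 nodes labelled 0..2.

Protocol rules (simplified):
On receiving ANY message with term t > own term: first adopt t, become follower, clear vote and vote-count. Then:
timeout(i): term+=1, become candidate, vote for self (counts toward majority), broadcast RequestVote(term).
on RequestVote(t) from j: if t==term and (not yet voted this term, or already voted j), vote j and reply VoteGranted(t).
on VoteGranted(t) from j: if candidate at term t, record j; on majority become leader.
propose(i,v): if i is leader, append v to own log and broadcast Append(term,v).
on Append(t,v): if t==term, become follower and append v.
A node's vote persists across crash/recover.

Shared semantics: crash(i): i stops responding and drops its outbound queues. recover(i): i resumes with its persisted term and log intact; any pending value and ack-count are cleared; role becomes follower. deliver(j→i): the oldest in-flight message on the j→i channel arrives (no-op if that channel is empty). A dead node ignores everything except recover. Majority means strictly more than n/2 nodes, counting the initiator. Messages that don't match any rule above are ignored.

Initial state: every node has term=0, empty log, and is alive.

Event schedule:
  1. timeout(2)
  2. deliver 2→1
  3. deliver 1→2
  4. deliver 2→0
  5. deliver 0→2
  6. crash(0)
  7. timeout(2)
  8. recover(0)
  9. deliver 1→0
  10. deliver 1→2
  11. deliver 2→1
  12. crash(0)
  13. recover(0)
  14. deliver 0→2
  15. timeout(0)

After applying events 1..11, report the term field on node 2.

2

e1 timeout(2): 2[cand,t=1,-]
e2 deliver 2→1: 1[foll,t=1,-]
e3 deliver 1→2: 2[lead,t=1,-]
e4 deliver 2→0: 0[foll,t=1,-]
e5 deliver 0→2: ·
e6 crash(0): 0[✗foll,t=1,-]
e7 timeout(2): 2[cand,t=2,-]
e8 recover(0): 0[foll,t=1,-]
e9 deliver 1→0: ·
e10 deliver 1→2: ·
e11 deliver 2→1: 1[foll,t=2,-]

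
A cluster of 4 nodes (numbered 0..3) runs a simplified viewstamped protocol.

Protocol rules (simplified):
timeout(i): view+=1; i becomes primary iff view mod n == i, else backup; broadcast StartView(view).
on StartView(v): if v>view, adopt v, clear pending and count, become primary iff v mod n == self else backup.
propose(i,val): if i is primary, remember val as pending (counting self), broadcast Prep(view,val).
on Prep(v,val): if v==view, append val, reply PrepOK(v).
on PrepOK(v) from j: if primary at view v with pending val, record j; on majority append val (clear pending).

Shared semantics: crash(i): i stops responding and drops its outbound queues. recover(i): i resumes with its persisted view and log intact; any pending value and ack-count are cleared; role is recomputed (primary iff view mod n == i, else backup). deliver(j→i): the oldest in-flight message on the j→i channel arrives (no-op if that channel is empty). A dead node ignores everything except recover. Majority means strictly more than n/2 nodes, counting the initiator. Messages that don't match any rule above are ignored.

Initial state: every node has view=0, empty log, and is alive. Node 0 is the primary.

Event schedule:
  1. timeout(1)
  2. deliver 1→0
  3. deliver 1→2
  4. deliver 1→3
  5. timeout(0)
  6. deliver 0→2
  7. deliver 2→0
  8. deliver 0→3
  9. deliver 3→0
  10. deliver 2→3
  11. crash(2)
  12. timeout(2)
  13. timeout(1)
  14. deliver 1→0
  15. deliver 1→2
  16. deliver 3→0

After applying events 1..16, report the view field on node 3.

[1] timeout(1) → N1(prim v1 [-])
[2] deliver 1→0 → N0(back v1 [-])
[3] deliver 1→2 → N2(back v1 [-])
[4] deliver 1→3 → N3(back v1 [-])
[5] timeout(0) → N0(back v2 [-])
[6] deliver 0→2 → N2(prim v2 [-])
[7] deliver 2→0 → ∅
[8] deliver 0→3 → N3(back v2 [-])
[9] deliver 3→0 → ∅
[10] deliver 2→3 → ∅
[11] crash(2) → N2(✗prim v2 [-])
[12] timeout(2) → ∅
[13] timeout(1) → N1(back v2 [-])
[14] deliver 1→0 → ∅
[15] deliver 1→2 → ∅
[16] deliver 3→0 → ∅

2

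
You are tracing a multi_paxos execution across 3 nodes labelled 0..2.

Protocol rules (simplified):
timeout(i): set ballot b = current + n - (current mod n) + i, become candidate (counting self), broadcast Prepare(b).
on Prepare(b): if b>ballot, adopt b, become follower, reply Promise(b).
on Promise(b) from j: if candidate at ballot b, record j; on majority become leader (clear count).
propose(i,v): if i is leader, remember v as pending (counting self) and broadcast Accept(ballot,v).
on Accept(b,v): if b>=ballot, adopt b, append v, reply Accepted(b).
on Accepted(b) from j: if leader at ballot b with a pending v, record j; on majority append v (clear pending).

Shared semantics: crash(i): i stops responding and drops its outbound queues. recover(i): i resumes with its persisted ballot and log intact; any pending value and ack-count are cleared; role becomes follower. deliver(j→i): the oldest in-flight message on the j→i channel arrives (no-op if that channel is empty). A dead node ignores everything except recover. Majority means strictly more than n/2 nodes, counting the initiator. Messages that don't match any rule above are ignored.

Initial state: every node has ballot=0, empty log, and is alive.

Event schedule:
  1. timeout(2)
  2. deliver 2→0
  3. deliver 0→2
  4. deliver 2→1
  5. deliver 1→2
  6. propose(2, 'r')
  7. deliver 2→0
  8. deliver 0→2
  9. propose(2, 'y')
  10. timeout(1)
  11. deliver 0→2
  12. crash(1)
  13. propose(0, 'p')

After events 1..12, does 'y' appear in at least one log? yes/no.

no

1. timeout(2):  <2:cand b5 ->
2. deliver 2→0:  <0:foll b5 ->
3. deliver 0→2:  <2:lead b5 ->
4. deliver 2→1:  <1:foll b5 ->
5. deliver 1→2:  nop
6. propose(2,'r'):  nop
7. deliver 2→0:  <0:foll b5 r>
8. deliver 0→2:  <2:lead b5 r>
9. propose(2,'y'):  nop
10. timeout(1):  <1:cand b7 ->
11. deliver 0→2:  nop
12. crash(1):  <1:✗cand b7 ->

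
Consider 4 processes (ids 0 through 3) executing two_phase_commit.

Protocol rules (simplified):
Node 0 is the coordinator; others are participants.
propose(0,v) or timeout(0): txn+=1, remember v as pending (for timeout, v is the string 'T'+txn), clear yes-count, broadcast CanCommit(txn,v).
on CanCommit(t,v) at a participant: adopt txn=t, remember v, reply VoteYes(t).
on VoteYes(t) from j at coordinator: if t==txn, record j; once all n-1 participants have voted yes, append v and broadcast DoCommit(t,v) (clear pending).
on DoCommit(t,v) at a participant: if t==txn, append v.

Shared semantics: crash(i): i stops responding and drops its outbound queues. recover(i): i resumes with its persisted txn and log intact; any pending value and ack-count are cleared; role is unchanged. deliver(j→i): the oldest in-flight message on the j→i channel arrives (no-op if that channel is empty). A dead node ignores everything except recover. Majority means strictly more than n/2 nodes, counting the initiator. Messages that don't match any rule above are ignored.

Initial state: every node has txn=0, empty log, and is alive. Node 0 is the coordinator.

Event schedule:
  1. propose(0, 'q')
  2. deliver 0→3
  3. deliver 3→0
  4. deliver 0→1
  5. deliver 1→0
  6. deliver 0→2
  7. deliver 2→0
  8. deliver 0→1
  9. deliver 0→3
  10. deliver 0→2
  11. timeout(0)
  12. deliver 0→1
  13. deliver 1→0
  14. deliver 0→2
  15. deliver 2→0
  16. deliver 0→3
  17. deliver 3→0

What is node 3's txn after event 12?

1. propose(0,'q'):  <0:coor t1 ->
2. deliver 0→3:  <3:part t1 ->
3. deliver 3→0:  nop
4. deliver 0→1:  <1:part t1 ->
5. deliver 1→0:  nop
6. deliver 0→2:  <2:part t1 ->
7. deliver 2→0:  <0:coor t1 q>
8. deliver 0→1:  <1:part t1 q>
9. deliver 0→3:  <3:part t1 q>
10. deliver 0→2:  <2:part t1 q>
11. timeout(0):  <0:coor t2 q>
12. deliver 0→1:  <1:part t2 q>

1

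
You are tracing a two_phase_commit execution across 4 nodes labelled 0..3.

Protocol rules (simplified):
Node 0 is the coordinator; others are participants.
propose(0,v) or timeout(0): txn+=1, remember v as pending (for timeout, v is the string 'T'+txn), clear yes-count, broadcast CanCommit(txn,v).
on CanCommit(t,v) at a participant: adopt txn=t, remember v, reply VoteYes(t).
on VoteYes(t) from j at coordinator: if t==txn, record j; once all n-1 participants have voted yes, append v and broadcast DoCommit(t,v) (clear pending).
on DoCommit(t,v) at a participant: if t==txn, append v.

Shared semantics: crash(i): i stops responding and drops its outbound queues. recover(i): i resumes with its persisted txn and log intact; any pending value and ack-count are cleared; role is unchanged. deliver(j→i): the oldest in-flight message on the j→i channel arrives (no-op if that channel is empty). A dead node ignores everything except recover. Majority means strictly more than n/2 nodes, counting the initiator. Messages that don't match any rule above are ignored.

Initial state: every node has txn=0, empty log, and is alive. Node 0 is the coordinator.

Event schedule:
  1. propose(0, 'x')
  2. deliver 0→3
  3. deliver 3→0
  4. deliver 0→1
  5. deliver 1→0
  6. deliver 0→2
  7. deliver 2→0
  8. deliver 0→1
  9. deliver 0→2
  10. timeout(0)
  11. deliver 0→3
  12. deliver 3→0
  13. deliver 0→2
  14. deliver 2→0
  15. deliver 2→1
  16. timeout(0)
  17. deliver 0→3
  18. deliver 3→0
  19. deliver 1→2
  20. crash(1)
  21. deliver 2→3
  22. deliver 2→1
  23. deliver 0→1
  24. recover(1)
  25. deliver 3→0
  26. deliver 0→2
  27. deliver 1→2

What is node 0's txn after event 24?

[1] propose(0,'x') → N0(coor t1 [-])
[2] deliver 0→3 → N3(part t1 [-])
[3] deliver 3→0 → ∅
[4] deliver 0→1 → N1(part t1 [-])
[5] deliver 1→0 → ∅
[6] deliver 0→2 → N2(part t1 [-])
[7] deliver 2→0 → N0(coor t1 [x])
[8] deliver 0→1 → N1(part t1 [x])
[9] deliver 0→2 → N2(part t1 [x])
[10] timeout(0) → N0(coor t2 [x])
[11] deliver 0→3 → N3(part t1 [x])
[12] deliver 3→0 → ∅
[13] deliver 0→2 → N2(part t2 [x])
[14] deliver 2→0 → ∅
[15] deliver 2→1 → ∅
[16] timeout(0) → N0(coor t3 [x])
[17] deliver 0→3 → N3(part t2 [x])
[18] deliver 3→0 → ∅
[19] deliver 1→2 → ∅
[20] crash(1) → N1(✗part t1 [x])
[21] deliver 2→3 → ∅
[22] deliver 2→1 → ∅
[23] deliver 0→1 → ∅
[24] recover(1) → N1(part t1 [x])

3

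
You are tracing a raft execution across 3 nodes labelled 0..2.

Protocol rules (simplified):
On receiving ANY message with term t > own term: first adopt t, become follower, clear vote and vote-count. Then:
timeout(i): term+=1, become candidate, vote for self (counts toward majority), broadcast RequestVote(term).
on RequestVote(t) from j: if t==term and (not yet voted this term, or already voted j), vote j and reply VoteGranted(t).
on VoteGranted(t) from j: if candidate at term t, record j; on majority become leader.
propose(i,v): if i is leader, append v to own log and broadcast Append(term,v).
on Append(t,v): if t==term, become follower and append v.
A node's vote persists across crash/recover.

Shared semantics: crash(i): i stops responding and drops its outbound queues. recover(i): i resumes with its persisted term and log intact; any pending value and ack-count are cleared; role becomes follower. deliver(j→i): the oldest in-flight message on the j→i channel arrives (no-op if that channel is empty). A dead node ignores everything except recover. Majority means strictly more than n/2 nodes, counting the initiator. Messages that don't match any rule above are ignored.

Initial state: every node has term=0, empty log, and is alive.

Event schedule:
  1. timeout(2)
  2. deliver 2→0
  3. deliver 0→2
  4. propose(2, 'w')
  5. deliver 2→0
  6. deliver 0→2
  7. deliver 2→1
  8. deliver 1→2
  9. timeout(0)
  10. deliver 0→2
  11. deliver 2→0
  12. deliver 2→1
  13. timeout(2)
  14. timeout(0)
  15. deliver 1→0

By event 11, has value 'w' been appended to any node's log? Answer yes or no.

yes

[1] timeout(2) → N2(cand t1 [-])
[2] deliver 2→0 → N0(foll t1 [-])
[3] deliver 0→2 → N2(lead t1 [-])
[4] propose(2,'w') → N2(lead t1 [w])
[5] deliver 2→0 → N0(foll t1 [w])
[6] deliver 0→2 → ∅
[7] deliver 2→1 → N1(foll t1 [-])
[8] deliver 1→2 → ∅
[9] timeout(0) → N0(cand t2 [w])
[10] deliver 0→2 → N2(foll t2 [w])
[11] deliver 2→0 → N0(lead t2 [w])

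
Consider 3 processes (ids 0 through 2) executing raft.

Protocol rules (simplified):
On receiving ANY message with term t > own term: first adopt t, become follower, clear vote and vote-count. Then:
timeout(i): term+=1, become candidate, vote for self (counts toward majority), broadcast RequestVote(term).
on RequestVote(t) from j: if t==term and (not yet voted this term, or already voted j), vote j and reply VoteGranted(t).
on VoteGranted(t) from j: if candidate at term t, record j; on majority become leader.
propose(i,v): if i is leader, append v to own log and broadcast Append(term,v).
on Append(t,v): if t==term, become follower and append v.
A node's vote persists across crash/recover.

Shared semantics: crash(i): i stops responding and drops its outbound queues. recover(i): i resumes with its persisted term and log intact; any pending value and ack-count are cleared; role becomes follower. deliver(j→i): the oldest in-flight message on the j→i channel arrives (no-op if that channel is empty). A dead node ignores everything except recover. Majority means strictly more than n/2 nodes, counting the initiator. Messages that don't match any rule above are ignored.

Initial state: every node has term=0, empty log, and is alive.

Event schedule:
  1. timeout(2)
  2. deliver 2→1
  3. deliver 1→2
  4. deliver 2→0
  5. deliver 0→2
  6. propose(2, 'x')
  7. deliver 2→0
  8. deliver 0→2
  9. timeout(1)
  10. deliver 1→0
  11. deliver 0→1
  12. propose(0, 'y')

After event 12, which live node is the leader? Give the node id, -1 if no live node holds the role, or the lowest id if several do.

1

e1 timeout(2): 2[cand,t=1,-]
e2 deliver 2→1: 1[foll,t=1,-]
e3 deliver 1→2: 2[lead,t=1,-]
e4 deliver 2→0: 0[foll,t=1,-]
e5 deliver 0→2: ·
e6 propose(2,'x'): 2[lead,t=1,x]
e7 deliver 2→0: 0[foll,t=1,x]
e8 deliver 0→2: ·
e9 timeout(1): 1[cand,t=2,-]
e10 deliver 1→0: 0[foll,t=2,x]
e11 deliver 0→1: 1[lead,t=2,-]
e12 propose(0,'y'): ·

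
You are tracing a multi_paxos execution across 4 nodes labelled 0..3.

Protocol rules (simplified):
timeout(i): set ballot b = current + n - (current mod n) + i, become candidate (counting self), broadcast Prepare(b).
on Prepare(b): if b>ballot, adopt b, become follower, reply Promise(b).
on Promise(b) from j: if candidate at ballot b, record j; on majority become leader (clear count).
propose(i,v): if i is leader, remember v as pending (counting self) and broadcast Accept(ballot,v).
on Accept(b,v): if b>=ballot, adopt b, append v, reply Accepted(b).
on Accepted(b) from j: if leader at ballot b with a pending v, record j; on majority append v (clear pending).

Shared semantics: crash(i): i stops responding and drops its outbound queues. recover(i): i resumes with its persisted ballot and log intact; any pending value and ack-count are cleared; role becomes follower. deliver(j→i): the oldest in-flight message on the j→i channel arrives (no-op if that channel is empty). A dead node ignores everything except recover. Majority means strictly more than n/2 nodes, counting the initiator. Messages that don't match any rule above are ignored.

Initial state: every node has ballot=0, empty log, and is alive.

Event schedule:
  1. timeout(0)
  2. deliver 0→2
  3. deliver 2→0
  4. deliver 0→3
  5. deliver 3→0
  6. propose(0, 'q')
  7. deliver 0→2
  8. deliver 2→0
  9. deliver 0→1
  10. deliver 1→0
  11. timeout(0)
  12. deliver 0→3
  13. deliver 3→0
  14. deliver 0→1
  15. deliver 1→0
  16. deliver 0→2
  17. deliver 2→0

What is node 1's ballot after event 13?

[1] timeout(0) → N0(cand b4 [-])
[2] deliver 0→2 → N2(foll b4 [-])
[3] deliver 2→0 → ∅
[4] deliver 0→3 → N3(foll b4 [-])
[5] deliver 3→0 → N0(lead b4 [-])
[6] propose(0,'q') → ∅
[7] deliver 0→2 → N2(foll b4 [q])
[8] deliver 2→0 → ∅
[9] deliver 0→1 → N1(foll b4 [-])
[10] deliver 1→0 → ∅
[11] timeout(0) → N0(cand b8 [-])
[12] deliver 0→3 → N3(foll b4 [q])
[13] deliver 3→0 → ∅

4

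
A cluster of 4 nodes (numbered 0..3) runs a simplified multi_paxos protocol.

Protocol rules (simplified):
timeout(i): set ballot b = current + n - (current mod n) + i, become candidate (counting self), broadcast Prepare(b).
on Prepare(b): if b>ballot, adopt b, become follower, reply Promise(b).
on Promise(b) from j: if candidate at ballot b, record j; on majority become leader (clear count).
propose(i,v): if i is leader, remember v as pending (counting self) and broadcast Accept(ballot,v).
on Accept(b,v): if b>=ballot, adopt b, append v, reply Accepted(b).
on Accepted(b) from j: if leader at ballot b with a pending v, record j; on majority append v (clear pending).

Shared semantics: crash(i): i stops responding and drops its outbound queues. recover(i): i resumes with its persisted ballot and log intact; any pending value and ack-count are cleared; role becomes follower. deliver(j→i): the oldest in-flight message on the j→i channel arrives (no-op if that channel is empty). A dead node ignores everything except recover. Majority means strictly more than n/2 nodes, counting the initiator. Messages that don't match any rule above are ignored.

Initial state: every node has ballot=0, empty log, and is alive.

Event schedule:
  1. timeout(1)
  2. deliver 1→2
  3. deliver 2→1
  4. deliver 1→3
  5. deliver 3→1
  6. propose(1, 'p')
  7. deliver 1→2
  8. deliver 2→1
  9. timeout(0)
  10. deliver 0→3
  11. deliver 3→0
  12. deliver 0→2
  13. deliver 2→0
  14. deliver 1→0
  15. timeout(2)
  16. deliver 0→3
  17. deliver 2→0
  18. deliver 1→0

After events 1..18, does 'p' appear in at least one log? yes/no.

1. timeout(1):  <1:cand b5 ->
2. deliver 1→2:  <2:foll b5 ->
3. deliver 2→1:  nop
4. deliver 1→3:  <3:foll b5 ->
5. deliver 3→1:  <1:lead b5 ->
6. propose(1,'p'):  nop
7. deliver 1→2:  <2:foll b5 p>
8. deliver 2→1:  nop
9. timeout(0):  <0:cand b4 ->
10. deliver 0→3:  nop
11. deliver 3→0:  nop
12. deliver 0→2:  nop
13. deliver 2→0:  nop
14. deliver 1→0:  <0:foll b5 ->
15. timeout(2):  <2:cand b10 p>
16. deliver 0→3:  nop
17. deliver 2→0:  <0:foll b10 ->
18. deliver 1→0:  nop

yes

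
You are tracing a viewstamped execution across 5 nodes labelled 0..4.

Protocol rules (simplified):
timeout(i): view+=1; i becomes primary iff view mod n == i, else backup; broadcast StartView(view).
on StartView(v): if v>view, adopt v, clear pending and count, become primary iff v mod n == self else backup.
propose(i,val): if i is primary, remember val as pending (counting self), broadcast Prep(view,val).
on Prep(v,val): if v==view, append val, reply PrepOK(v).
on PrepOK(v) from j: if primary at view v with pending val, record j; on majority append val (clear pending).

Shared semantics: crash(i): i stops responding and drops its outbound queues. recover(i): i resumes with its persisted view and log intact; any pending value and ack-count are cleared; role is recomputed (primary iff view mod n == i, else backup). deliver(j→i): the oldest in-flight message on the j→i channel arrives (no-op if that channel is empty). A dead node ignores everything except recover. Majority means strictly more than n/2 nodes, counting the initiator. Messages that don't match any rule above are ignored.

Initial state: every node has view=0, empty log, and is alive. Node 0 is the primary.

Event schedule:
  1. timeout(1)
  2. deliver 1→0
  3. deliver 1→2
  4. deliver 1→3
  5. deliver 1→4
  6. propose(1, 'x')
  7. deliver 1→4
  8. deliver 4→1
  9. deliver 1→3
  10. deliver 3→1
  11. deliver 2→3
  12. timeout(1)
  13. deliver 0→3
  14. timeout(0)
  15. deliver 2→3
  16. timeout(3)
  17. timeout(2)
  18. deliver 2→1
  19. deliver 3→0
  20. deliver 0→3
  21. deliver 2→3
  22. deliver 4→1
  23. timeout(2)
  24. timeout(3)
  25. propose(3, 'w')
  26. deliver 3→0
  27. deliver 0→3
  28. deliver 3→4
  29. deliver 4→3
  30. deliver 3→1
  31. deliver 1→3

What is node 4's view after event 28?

2

[1] timeout(1) → N1(prim v1 [-])
[2] deliver 1→0 → N0(back v1 [-])
[3] deliver 1→2 → N2(back v1 [-])
[4] deliver 1→3 → N3(back v1 [-])
[5] deliver 1→4 → N4(back v1 [-])
[6] propose(1,'x') → ∅
[7] deliver 1→4 → N4(back v1 [x])
[8] deliver 4→1 → ∅
[9] deliver 1→3 → N3(back v1 [x])
[10] deliver 3→1 → N1(prim v1 [x])
[11] deliver 2→3 → ∅
[12] timeout(1) → N1(back v2 [x])
[13] deliver 0→3 → ∅
[14] timeout(0) → N0(back v2 [-])
[15] deliver 2→3 → ∅
[16] timeout(3) → N3(back v2 [x])
[17] timeout(2) → N2(prim v2 [-])
[18] deliver 2→1 → ∅
[19] deliver 3→0 → ∅
[20] deliver 0→3 → ∅
[21] deliver 2→3 → ∅
[22] deliver 4→1 → ∅
[23] timeout(2) → N2(back v3 [-])
[24] timeout(3) → N3(prim v3 [x])
[25] propose(3,'w') → ∅
[26] deliver 3→0 → N0(back v3 [-])
[27] deliver 0→3 → ∅
[28] deliver 3→4 → N4(back v2 [x])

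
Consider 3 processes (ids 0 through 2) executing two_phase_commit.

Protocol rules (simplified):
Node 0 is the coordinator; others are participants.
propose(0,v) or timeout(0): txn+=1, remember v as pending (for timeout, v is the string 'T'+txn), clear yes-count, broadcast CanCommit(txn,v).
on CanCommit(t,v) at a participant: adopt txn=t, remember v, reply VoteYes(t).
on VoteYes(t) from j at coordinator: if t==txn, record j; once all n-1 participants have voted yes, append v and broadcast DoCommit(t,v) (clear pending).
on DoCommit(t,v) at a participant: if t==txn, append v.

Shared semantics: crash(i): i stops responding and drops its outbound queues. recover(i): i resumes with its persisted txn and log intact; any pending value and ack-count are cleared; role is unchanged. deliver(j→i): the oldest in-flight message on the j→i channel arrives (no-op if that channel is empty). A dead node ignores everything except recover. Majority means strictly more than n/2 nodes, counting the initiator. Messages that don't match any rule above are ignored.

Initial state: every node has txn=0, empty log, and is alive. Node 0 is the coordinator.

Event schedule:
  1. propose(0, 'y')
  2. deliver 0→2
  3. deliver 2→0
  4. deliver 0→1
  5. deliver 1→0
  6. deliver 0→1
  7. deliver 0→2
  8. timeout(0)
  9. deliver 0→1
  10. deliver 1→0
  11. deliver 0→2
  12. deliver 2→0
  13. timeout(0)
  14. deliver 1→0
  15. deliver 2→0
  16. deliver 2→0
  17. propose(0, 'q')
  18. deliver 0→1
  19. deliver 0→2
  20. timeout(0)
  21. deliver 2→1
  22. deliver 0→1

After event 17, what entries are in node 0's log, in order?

step 1 propose(0,'y'): 0={coor,t=1,log=-}
step 2 deliver 0→2: 2={part,t=1,log=-}
step 3 deliver 2→0: —
step 4 deliver 0→1: 1={part,t=1,log=-}
step 5 deliver 1→0: 0={coor,t=1,log=y}
step 6 deliver 0→1: 1={part,t=1,log=y}
step 7 deliver 0→2: 2={part,t=1,log=y}
step 8 timeout(0): 0={coor,t=2,log=y}
step 9 deliver 0→1: 1={part,t=2,log=y}
step 10 deliver 1→0: —
step 11 deliver 0→2: 2={part,t=2,log=y}
step 12 deliver 2→0: 0={coor,t=2,log=y,T2}
step 13 timeout(0): 0={coor,t=3,log=y,T2}
step 14 deliver 1→0: —
step 15 deliver 2→0: —
step 16 deliver 2→0: —
step 17 propose(0,'q'): 0={coor,t=4,log=y,T2}

y,T2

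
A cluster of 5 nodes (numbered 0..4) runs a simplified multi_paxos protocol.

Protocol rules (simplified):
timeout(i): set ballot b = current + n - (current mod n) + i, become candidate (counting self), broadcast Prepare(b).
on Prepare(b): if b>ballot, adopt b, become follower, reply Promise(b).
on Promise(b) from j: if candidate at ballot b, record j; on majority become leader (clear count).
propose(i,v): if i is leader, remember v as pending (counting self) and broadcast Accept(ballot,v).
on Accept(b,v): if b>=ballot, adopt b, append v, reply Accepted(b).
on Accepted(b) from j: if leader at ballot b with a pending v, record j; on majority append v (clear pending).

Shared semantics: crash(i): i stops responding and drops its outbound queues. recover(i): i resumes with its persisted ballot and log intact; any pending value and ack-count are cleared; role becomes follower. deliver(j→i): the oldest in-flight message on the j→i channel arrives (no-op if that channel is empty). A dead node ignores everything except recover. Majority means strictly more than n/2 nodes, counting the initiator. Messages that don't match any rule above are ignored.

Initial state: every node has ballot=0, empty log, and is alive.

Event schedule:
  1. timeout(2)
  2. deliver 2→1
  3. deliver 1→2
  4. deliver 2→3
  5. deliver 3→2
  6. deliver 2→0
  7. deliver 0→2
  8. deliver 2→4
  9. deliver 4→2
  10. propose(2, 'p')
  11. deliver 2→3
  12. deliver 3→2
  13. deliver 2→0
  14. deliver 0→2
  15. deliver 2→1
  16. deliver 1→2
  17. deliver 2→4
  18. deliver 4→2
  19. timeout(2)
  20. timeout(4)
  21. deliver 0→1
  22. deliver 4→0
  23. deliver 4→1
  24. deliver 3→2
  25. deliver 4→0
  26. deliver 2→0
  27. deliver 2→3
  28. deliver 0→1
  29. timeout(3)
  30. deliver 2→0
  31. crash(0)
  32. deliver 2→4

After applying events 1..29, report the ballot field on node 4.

14

step 1 timeout(2): 2={cand,b=7,log=-}
step 2 deliver 2→1: 1={foll,b=7,log=-}
step 3 deliver 1→2: —
step 4 deliver 2→3: 3={foll,b=7,log=-}
step 5 deliver 3→2: 2={lead,b=7,log=-}
step 6 deliver 2→0: 0={foll,b=7,log=-}
step 7 deliver 0→2: —
step 8 deliver 2→4: 4={foll,b=7,log=-}
step 9 deliver 4→2: —
step 10 propose(2,'p'): —
step 11 deliver 2→3: 3={foll,b=7,log=p}
step 12 deliver 3→2: —
step 13 deliver 2→0: 0={foll,b=7,log=p}
step 14 deliver 0→2: 2={lead,b=7,log=p}
step 15 deliver 2→1: 1={foll,b=7,log=p}
step 16 deliver 1→2: —
step 17 deliver 2→4: 4={foll,b=7,log=p}
step 18 deliver 4→2: —
step 19 timeout(2): 2={cand,b=12,log=p}
step 20 timeout(4): 4={cand,b=14,log=p}
step 21 deliver 0→1: —
step 22 deliver 4→0: 0={foll,b=14,log=p}
step 23 deliver 4→1: 1={foll,b=14,log=p}
step 24 deliver 3→2: —
step 25 deliver 4→0: —
step 26 deliver 2→0: —
step 27 deliver 2→3: 3={foll,b=12,log=p}
step 28 deliver 0→1: —
step 29 timeout(3): 3={cand,b=18,log=p}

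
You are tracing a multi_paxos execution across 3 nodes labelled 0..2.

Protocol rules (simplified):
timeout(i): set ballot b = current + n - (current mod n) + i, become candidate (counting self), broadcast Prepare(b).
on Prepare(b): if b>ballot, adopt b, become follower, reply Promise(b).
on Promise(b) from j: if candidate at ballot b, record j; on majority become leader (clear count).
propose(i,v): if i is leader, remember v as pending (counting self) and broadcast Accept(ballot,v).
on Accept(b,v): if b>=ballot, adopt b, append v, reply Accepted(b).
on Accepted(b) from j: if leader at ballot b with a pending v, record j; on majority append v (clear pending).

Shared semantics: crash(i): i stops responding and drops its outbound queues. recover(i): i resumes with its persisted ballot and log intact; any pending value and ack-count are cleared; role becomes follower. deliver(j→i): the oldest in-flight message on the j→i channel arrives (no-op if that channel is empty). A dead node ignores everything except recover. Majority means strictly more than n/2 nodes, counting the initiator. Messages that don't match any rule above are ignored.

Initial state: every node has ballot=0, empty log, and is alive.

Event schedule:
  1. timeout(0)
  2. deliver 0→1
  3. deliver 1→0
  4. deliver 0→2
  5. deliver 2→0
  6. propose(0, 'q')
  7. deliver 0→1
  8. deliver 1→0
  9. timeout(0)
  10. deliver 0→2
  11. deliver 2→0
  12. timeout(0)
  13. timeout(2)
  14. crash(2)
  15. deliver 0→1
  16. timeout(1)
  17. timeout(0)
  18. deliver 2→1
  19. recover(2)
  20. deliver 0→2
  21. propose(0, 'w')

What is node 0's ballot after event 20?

e1 timeout(0): 0[cand,b=3,-]
e2 deliver 0→1: 1[foll,b=3,-]
e3 deliver 1→0: 0[lead,b=3,-]
e4 deliver 0→2: 2[foll,b=3,-]
e5 deliver 2→0: ·
e6 propose(0,'q'): ·
e7 deliver 0→1: 1[foll,b=3,q]
e8 deliver 1→0: 0[lead,b=3,q]
e9 timeout(0): 0[cand,b=6,q]
e10 deliver 0→2: 2[foll,b=3,q]
e11 deliver 2→0: ·
e12 timeout(0): 0[cand,b=9,q]
e13 timeout(2): 2[cand,b=8,q]
e14 crash(2): 2[✗cand,b=8,q]
e15 deliver 0→1: 1[foll,b=6,q]
e16 timeout(1): 1[cand,b=10,q]
e17 timeout(0): 0[cand,b=12,q]
e18 deliver 2→1: ·
e19 recover(2): 2[foll,b=8,q]
e20 deliver 0→2: ·

12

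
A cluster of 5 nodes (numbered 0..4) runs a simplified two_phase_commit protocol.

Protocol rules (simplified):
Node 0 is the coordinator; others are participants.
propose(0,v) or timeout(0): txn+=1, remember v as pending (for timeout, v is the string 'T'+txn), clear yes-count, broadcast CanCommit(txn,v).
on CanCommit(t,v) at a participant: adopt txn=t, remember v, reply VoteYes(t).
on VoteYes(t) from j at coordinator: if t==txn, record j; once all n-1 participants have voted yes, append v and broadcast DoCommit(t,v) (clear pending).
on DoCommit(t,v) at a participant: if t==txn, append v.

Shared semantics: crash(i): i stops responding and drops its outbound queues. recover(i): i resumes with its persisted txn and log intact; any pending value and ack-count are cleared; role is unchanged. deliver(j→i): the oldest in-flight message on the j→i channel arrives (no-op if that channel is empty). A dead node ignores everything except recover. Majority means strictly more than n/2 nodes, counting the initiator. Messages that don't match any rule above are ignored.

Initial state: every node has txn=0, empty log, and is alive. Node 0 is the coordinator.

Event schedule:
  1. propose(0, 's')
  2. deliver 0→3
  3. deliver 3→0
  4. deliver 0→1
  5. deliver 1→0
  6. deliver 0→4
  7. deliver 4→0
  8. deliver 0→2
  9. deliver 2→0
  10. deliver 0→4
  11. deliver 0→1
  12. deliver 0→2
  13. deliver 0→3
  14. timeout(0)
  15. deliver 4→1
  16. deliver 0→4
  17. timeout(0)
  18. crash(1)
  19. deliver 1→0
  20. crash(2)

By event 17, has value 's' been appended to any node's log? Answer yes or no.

1. propose(0,'s'):  <0:coor t1 ->
2. deliver 0→3:  <3:part t1 ->
3. deliver 3→0:  nop
4. deliver 0→1:  <1:part t1 ->
5. deliver 1→0:  nop
6. deliver 0→4:  <4:part t1 ->
7. deliver 4→0:  nop
8. deliver 0→2:  <2:part t1 ->
9. deliver 2→0:  <0:coor t1 s>
10. deliver 0→4:  <4:part t1 s>
11. deliver 0→1:  <1:part t1 s>
12. deliver 0→2:  <2:part t1 s>
13. deliver 0→3:  <3:part t1 s>
14. timeout(0):  <0:coor t2 s>
15. deliver 4→1:  nop
16. deliver 0→4:  <4:part t2 s>
17. timeout(0):  <0:coor t3 s>

yes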